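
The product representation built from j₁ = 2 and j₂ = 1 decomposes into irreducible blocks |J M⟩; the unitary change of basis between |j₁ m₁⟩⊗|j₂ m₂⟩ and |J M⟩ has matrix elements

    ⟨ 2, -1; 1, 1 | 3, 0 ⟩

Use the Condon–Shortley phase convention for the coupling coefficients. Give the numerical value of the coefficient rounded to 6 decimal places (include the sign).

triangle: 0!×4!×2!/7! = 48/5040
(j±m)!: 1!×3!×2!×0!×3!×3! = 432
prefactor² = (2J+1)×Δ×N² = 144/5
  k=0: +1/(0!×0!×3!×2!×1!×0!) = 1/12
Σ = 1/12  ⇒  CG² = 144/5×(1/12)² = 1/5
CG = +√(1/5) = +0.447214

+0.447214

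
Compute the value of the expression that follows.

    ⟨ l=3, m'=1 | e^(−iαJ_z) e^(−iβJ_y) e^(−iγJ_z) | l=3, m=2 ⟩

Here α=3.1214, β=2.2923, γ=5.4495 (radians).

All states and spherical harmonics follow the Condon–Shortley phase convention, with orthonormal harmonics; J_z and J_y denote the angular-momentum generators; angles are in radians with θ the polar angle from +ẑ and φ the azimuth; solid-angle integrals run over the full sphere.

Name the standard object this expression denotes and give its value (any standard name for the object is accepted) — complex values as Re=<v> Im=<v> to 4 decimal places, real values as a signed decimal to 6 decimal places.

This is a Wigner D-matrix element — the rotation-matrix element ⟨l m'| R(α,β,γ) |l m⟩ in the angular-momentum basis.
D^3_{1,2}(3.1214,2.2923,5.4495) = e^{-i·1·3.1214}·d^3_{1,2}(2.2923)·e^{-i·2·5.4495}. Compute d first:
c=cos(2.292300/2)=0.411999, s=sin(2.292300/2)=0.911185; N=√[24·2·120·1]=75.894664
k∈{1,2} keeps every argument non-negative
  k=1: (−1)^0·75.8947/(24)·0.4120^5·0.9112^1 = +0.034205
  k=2: (−1)^1·75.8947/(12)·0.4120^3·0.9112^3 = -0.334608
d^3_{1,2}(2.2923) = +0.034205 -0.334608 = -0.300403
Attach z-rotation phases: D = e^{-i(1)(3.1214)}·(-0.300403)·e^{-i(2)(5.4495)} = -0.034998+0.298358i

Wigner D-matrix element, Re=-0.0350 Im=0.2984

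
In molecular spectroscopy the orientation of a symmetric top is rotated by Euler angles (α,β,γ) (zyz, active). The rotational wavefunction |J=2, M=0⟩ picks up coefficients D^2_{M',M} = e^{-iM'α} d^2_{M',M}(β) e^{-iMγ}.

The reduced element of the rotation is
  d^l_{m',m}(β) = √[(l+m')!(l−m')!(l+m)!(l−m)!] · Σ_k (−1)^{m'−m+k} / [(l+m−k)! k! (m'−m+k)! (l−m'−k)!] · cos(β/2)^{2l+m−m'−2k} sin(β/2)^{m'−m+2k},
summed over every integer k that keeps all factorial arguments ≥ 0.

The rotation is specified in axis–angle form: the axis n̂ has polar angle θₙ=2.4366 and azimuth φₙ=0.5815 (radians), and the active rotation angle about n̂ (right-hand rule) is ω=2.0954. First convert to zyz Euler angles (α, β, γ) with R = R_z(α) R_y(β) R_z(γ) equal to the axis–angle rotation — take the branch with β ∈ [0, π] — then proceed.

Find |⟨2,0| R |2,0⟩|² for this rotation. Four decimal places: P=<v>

P=0.0870

Axis–angle → zyz. n̂ = (sinθₙcosφₙ, sinθₙsinφₙ, cosθₙ) = (+0.541518, +0.355948, -0.761616), ω = 2.0954.
R = I cosω + sinω [n̂]ₓ + (1−cosω) n̂n̂ᵀ gives
  R = [-0.060752, +0.948492, -0.310922; -0.369900, -0.310712, -0.875575; -0.927083, +0.061817, +0.369724]
β = atan2(√(R₁₃²+R₂₃²), R₃₃) = 1.192085; α = atan2(R₂₃, R₁₃) mod 2π = 4.371173; γ = atan2(R₃₂, −R₃₁) mod 2π = 0.066580
Split into d^2_{0,0}(β=1.1921) × two z-phases.
With c≡cos(β/2)=0.827564 and s≡sin(β/2)=0.561372, N=[2·2·2·2]^{1/2}=4.000000
k∈{0,1,2} keeps every argument non-negative
  k=0: (−1)^0·4.0000/(4)·0.8276^4·0.5614^0 = +0.469036
  k=1: (−1)^1·4.0000/(1)·0.8276^2·0.5614^2 = -0.863304
  k=2: (−1)^2·4.0000/(4)·0.8276^0·0.5614^4 = +0.099312
d^2_{0,0}(1.1921) = +0.469036 -0.863304 +0.099312 = -0.294957
|D^2_{0,0}|² = |d^2_{0,0}(β)|² = (-0.294957)² = 0.086999 (the z-rotation phases have unit modulus)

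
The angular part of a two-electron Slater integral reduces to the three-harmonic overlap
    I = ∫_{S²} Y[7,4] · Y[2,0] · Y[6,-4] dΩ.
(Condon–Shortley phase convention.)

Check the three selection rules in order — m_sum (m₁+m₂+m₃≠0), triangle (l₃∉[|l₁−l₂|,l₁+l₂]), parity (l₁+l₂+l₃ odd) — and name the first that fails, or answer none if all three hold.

parity

m₁+m₂+m₃ = 4 + 0 − 4 = 0  ✓
triangle: |7−2|=5 ≤ l₃=6 ≤ 7+2=9  ✓
parity: l₁+l₂+l₃ = 15 is odd  ✗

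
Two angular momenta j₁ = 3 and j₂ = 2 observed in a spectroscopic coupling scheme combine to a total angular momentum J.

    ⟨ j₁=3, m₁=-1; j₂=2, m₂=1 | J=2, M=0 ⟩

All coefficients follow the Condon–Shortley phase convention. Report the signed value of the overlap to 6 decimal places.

+0.377964  (= +√(1/7))

j₁+j₂−J=3  J+j₁−j₂=3  J−j₁+j₂=1  j₁+j₂+J+1=8
(j₁±m₁, j₂±m₂, J±M) = (2,4,3,1,2,2)
P² = 36/7
sum k=2..3:
  [2] +1/4 = 1/4
  [3] −1/12 = -1/12
S = 1/6
C² = P²·S² = 1/7 ; C = +0.377964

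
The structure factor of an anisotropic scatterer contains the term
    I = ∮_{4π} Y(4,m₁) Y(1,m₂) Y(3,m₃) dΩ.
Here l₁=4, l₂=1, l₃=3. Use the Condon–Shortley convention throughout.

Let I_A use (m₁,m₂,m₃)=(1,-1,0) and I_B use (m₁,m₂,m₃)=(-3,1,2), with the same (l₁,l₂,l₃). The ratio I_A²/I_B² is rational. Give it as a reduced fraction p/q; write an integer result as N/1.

10/21

Shared (l₁,l₂,l₃)=(4,1,3): N and (l;000)² cancel in I_A²/I_B².
A: Δ = 2!·6!·0!/9! = 1/252; Racah Σ t=0..0: t=0:+1/72 = 1/72; ⇒ 3j(4 1 3; 1 -1 0)² = 5/126, sgn -1
B: Δ = 2!·6!·0!/9! = 1/252; Racah Σ t=2..2: t=2:+1/240 = 1/240; ⇒ 3j(4 1 3; -3 1 2)² = 1/12, sgn -1
I_A²/I_B² = (5/126)/(1/12) = 10/21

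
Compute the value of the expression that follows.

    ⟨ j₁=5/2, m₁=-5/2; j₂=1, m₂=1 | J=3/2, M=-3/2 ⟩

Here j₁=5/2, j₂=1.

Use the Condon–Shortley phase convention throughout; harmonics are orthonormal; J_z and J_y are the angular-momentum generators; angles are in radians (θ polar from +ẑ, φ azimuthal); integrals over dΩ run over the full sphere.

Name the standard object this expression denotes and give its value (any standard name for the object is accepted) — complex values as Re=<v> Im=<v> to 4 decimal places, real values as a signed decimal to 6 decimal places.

This is a Clebsch–Gordan (vector-coupling) coefficient.
√[4·2!3!0!/6! · 0!5!2!0!0!3!] = √(96)
  +(−1)^2/∏(2,0,3,0,0,0)! = 1/12  (running 1/12)
⟨..|..⟩ = √(96)·(1/12) = +0.816497

Clebsch–Gordan coefficient, +√(2/3) ≈ +0.816497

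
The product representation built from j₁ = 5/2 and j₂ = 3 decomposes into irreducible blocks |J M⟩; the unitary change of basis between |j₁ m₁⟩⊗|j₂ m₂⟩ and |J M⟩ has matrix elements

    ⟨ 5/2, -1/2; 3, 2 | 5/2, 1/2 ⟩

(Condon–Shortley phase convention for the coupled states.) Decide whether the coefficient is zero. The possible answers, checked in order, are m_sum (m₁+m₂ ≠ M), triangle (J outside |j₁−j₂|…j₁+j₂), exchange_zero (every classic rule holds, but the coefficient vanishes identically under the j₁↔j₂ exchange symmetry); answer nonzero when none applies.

m-sum: m₁+m₂ = -1/2+2 = 3/2, M = 1/2  ✗ ⇒ coefficient is 0

m_sum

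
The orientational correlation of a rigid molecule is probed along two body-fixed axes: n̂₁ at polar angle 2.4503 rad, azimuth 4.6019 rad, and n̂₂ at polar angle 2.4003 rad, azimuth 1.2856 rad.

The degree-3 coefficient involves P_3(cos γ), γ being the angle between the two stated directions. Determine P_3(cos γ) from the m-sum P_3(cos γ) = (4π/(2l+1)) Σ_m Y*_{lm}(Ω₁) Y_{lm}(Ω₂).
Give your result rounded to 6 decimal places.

Expand P_3 via completeness: Σ_{m} conj(Y_{3,m}) at Ω₁ times Y_{3,m} at Ω₂ —
  term(m=-3) = (-0.012023, -0.006950)   from Y*(Ω₁)=(0.035183, 0.102228), Y(Ω₂)=(-0.096977, 0.084237)
  term(m=-2) = (0.103346, 0.037656)   from Y*(Ω₁)=(0.312240, -0.070144), Y(Ω₂)=(0.289290, 0.185586)
  term(m=-1) = (-0.149882, -0.026455)   from Y*(Ω₁)=(-0.044705, -0.402960), Y(Ω₂)=(0.105617, -0.360236)
  term(m=+0) = (0.000714, 0.000000)   from Y*(Ω₁)=(0.009271, -0.000000), Y(Ω₂)=(0.077004, 0.000000)
  term(m=+1) = (-0.149882, 0.026455)   from Y*(Ω₁)=(0.044705, -0.402960), Y(Ω₂)=(-0.105617, -0.360236)
  term(m=+2) = (0.103346, -0.037656)   from Y*(Ω₁)=(0.312240, 0.070144), Y(Ω₂)=(0.289290, -0.185586)
  term(m=+3) = (-0.012023, 0.006950)   from Y*(Ω₁)=(-0.035183, 0.102228), Y(Ω₂)=(0.096977, 0.084237)
Total Σ_m = (-0.116406, 0.000000). Multiply by 1.795196: (-0.208971, 0.000000). P_3(cos γ) = -0.208971

-0.208971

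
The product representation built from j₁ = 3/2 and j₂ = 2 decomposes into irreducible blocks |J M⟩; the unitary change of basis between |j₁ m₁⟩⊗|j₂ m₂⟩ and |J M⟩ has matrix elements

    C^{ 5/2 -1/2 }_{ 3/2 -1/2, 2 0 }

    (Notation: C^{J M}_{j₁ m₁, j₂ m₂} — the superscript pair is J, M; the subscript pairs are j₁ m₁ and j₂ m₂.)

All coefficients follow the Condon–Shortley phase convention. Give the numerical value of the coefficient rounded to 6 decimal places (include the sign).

-0.292770  (= −√(3/35))

√[6·1!2!3!/7! · 1!2!2!2!2!3!] = √(48/35)
  +(−1)^0/∏(0,1,2,2,0,1)! = 1/4  (running 1/4)
  +(−1)^1/∏(1,0,1,1,1,2)! = -1/2  (running -1/4)
⟨..|..⟩ = √(48/35)·(-1/4) = -0.292770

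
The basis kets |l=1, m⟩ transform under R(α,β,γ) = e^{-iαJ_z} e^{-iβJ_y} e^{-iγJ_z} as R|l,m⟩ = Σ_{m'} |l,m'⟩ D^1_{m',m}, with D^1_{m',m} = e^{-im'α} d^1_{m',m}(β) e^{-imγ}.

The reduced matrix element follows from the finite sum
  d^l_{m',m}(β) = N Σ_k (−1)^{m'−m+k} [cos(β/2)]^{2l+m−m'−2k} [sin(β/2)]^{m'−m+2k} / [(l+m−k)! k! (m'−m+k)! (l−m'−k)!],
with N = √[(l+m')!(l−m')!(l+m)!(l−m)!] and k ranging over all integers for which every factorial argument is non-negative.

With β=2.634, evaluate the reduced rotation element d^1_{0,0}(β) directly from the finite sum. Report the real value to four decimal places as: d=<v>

d=-0.8739

d^1_{0,0}(β=2.6340) via the finite sum:
c=cos(2.634000/2)=0.251080, s=sin(2.634000/2)=0.967966; N=√[1·1·1·1]=1.000000
Admissible k: 0..1 (factorial args all ≥0)
  k=0: (−1)^0·1.0000/(1)·0.2511^2·0.9680^0 = +0.063041
  k=1: (−1)^1·1.0000/(1)·0.2511^0·0.9680^2 = -0.936959
d^1_{0,0}(2.6340) = +0.063041 -0.936959 = -0.873917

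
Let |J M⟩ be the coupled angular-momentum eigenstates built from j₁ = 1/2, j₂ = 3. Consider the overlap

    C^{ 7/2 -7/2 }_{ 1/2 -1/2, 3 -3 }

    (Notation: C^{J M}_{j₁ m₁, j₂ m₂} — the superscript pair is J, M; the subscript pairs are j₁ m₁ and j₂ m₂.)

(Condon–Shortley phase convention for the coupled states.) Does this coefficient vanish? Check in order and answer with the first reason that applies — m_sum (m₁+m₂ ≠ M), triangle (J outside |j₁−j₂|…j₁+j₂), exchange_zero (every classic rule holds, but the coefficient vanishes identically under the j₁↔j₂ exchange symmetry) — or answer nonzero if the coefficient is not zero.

nonzero

m-sum: m₁+m₂ = -1/2+(-3) = -7/2, M = -7/2  ✓
triangle: |j₁−j₂| = 5/2 ≤ J = 7/2 ≤ j₁+j₂ = 7/2  ✓
exchange: j₁≠j₂ or m₁≠m₂ — the exchange symmetry imposes no constraint here
value check: CG = +1 = +1.000000 ≠ 0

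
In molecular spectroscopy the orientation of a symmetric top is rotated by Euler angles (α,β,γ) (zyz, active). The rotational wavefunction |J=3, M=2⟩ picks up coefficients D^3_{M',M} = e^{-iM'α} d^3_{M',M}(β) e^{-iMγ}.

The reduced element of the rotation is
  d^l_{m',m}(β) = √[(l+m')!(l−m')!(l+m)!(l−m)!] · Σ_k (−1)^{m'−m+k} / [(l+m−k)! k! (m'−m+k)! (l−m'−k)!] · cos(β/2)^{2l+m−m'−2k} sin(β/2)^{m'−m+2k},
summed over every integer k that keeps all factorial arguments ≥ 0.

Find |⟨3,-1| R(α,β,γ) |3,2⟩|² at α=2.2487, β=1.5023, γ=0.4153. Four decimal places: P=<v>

P=0.1961

First d^3_{-1,2}(β=1.5023), then the phase factors e^{-i(-1)α} and e^{-i(2)γ}:
c=cos(1.502300/2)=0.730905, s=sin(1.502300/2)=0.682480; N=√[2·24·120·1]=75.894664
Admissible k: 3..4 (factorial args all ≥0)
  k=3: (−1)^0·75.8947/(12)·0.7309^3·0.6825^3 = +0.785021
  k=4: (−1)^1·75.8947/(24)·0.7309^1·0.6825^5 = -0.342223
d^3_{-1,2}(1.5023) = +0.785021 -0.342223 = +0.442798
|D^3_{-1,2}|² = |d^3_{-1,2}(β)|² = (+0.442798)² = 0.196070 (the z-rotation phases have unit modulus)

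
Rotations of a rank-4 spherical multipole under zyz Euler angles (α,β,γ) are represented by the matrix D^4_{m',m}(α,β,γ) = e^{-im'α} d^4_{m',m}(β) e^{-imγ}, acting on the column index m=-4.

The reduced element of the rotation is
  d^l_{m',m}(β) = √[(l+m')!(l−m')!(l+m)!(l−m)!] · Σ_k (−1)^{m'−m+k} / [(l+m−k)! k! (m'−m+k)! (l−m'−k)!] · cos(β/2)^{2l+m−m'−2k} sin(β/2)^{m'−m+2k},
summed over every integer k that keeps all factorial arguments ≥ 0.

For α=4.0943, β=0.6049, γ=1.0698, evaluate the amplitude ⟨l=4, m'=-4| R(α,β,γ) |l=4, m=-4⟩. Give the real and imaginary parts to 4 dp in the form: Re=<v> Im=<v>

Re=-0.1613 Im=0.6705

First d^4_{-4,-4}(β=0.6049), then the phase factors e^{-i(-4)α} and e^{-i(-4)γ}:
Half-angle: c=0.954610, s=0.297860. N=√(1·40320·1·40320)=40320.000000
k: max(0,(-4)−(-4))=0 … min(4+(-4),4−(-4))=0
  k=0: (−1)^0·40320.0000/(40320)·0.9546^8·0.2979^0 = +0.689614
d^4_{-4,-4}(0.6049) = +0.689614
Phases: e^{-i·(-4)·4.0943}=-0.784295-0.620388i, e^{-i·(-4)·1.0698}=-0.419767-0.907632i ⇒ D=-0.161274+0.670491i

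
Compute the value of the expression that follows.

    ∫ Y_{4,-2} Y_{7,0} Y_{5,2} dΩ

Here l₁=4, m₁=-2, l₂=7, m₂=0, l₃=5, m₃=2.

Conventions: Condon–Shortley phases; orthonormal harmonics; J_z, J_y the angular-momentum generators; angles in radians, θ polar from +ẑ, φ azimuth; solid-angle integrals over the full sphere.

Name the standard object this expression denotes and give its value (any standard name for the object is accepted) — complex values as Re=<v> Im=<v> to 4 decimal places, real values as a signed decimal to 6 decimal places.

This is a Gaunt coefficient — the integral of a triple product of spherical harmonics over the sphere.
Checks pass: Σm=0; 16 even; l₃=5∈[3,11].
(2·4+1)(2·7+1)(2·5+1) = 1485
Δ: 6! 2! 8! / 17! → 1/6126120
sum: t=2:+1/69120 t=3:−1/20736 t=4:+1/69120 = -1/51840
3j²(4 7 5; 0 0 0) = Δ·Π!·Σ² = 280/21879  (sign +1)
sum: t=4:+1/69120 t=5:−1/172800 t=6:+1/7257600 = 1/113400
3j²(4 7 5; -2 0 2) = Δ·Π!·Σ² = 512/36465  (sign -1)
combine: 4πI² = 1485·280/21879·512/36465 = 143360/537251
take √, sign -1: I = -0.14572043

Gaunt coefficient, -0.145720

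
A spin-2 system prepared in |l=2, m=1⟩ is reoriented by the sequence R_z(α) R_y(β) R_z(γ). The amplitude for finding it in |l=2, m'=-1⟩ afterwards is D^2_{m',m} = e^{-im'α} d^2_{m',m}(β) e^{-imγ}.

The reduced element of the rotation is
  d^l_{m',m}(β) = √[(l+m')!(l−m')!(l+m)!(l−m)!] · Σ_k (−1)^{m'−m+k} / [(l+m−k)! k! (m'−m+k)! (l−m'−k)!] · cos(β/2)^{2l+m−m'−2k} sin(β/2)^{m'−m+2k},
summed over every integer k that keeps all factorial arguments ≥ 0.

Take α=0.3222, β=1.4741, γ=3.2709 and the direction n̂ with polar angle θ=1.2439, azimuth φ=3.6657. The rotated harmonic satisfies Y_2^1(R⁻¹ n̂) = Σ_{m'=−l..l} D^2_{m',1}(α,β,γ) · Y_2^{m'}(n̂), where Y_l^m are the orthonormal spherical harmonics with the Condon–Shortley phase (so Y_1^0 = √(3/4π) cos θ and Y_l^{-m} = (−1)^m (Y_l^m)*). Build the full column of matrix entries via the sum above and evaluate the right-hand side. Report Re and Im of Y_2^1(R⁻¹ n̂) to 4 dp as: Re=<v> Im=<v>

Re=0.2966 Im=0.0935

Need the full column D^2_{m',1} for m'=−2..2 at α=0.3222, β=1.4741, γ=3.2709.
cos(β/2)=0.740454, sin(β/2)=0.672106
d^2_{-2,1}: single k=3 term ⇒ +0.449617;  D = -0.391278-0.221488i
d^2_{-1,1}: k∈[2..3] ⇒ +0.743009 -0.204057 = +0.538952;  D = -0.528956-0.103316i
d^2_{0,1}: k∈[1..2] ⇒ +0.668358 -0.550666 = +0.117691;  D = -0.116709+0.015176i
d^2_{1,1}: k∈[0..1] ⇒ +0.300603 -0.743009 = -0.442406;  D = +0.398073-0.193032i
d^2_{2,1}: single k=0 term ⇒ -0.545712;  D = +0.390361-0.381339i
Y_2^{m'}(θ=1.2439,φ=3.6657) and Σ D·Y over m':
  (-0.3913-0.2215i)·(+0.1729-0.3002i)  (-0.5290-0.1033i)·(-0.2034+0.1176i)  (-0.1167+0.0152i)·(-0.2178+0.0000i)  (+0.3981-0.1930i)·(+0.2034+0.1176i)  (+0.3904-0.3813i)·(+0.1729+0.3002i)
Y_2^1(R⁻¹ n̂) = +0.296650+0.093472i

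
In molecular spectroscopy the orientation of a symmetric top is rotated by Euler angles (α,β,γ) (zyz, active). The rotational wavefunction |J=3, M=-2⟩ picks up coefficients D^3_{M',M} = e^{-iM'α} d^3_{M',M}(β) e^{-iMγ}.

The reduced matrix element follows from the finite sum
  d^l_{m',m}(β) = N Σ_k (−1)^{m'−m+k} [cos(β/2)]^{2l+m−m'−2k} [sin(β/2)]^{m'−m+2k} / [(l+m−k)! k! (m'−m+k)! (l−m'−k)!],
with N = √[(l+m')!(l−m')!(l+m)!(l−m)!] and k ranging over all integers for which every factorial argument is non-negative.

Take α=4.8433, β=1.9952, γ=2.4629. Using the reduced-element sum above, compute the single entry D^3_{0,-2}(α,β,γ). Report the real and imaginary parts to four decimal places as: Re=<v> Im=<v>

D^3_{0,-2}(4.8433,1.9952,2.4629) = e^{-i·0·4.8433}·d^3_{0,-2}(1.9952)·e^{-i·-2·2.4629}. Compute d first:
Half-angle: c=0.542320, s=0.840172. N=√(6·6·1·120)=65.726707
Admissible k: 0..1 (factorial args all ≥0)
  k=0: (−1)^2·65.7267/(12)·0.5423^4·0.8402^2 = +0.334442
  k=1: (−1)^3·65.7267/(12)·0.5423^2·0.8402^4 = -0.802684
d^3_{0,-2}(1.9952) = +0.334442 -0.802684 = -0.468243
Phases: e^{-i·(0)·4.8433}=+1.000000+0.000000i, e^{-i·(-2)·2.4629}=+0.211795-0.977314i ⇒ D=-0.099171+0.457620i

Re=-0.0992 Im=0.4576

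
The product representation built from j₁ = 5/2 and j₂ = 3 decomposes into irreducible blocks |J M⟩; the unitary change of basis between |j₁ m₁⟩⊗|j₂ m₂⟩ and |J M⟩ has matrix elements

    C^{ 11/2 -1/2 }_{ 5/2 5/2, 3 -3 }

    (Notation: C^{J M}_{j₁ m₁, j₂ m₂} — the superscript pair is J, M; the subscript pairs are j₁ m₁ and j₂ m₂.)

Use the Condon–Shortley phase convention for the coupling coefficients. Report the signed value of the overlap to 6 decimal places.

+0.046524

√[12·0!5!6!/12! · 5!0!0!6!5!6!] = √(1244160000/77)
  +(−1)^0/∏(0,0,0,0,5,6)! = 1/86400  (running 1/86400)
⟨..|..⟩ = √(1244160000/77)·(1/86400) = +0.046524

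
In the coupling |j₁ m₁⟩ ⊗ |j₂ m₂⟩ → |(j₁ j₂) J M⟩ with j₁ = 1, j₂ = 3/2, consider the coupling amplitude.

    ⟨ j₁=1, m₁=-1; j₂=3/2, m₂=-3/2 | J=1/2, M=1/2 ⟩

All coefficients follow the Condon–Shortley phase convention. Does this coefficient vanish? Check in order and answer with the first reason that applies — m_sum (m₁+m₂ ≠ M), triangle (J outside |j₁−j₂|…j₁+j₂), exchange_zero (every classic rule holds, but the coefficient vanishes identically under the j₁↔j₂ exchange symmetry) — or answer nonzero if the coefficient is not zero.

m_sum

m-sum: m₁+m₂ = -1+(-3/2) = -5/2, M = 1/2  ✗ ⇒ coefficient is 0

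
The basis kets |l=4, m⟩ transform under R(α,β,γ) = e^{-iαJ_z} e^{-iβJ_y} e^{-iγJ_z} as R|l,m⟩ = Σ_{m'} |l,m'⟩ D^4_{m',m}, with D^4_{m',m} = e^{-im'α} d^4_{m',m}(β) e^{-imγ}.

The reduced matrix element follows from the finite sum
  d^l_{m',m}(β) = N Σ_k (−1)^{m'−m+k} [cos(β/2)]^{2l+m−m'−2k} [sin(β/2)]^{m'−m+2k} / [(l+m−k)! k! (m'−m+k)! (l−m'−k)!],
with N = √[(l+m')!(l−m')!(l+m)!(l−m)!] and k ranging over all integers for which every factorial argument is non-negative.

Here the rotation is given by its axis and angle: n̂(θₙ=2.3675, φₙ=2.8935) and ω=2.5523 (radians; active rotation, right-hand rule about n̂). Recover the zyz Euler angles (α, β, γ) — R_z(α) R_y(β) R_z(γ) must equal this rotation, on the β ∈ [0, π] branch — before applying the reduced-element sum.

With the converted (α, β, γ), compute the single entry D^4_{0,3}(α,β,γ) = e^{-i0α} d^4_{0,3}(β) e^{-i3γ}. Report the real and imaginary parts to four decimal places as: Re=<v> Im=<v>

Re=0.0563 Im=0.1420

Axis–angle → zyz. n̂ = (sinθₙcosφₙ, sinθₙsinφₙ, cosθₙ) = (-0.677664, +0.171660, -0.715056), ω = 2.5523.
R = I cosω + sinω [n̂]ₓ + (1−cosω) n̂n̂ᵀ gives
  R = [+0.009666, +0.184374, +0.982809; -0.610444, -0.777370, +0.151838; +0.792001, -0.601417, +0.105035]
β = atan2(√(R₁₃²+R₂₃²), R₃₃) = 1.465567; α = atan2(R₂₃, R₁₃) mod 2π = 0.153282; γ = atan2(R₃₂, −R₃₁) mod 2π = 3.791060
First d^4_{0,3}(β=1.4656), then the phase factors e^{-i(0)α} and e^{-i(3)γ}:
Half-angle: c=0.743315, s=0.668941. N=√(24·24·5040·1)=1703.830978
The bounds max(0,m−m')=3 and min(l+m,l−m')=4 give 2 terms
  k=3: (−1)^0·1703.8310/(144)·0.7433^5·0.6689^3 = +0.803699
  k=4: (−1)^1·1703.8310/(144)·0.7433^3·0.6689^5 = -0.650913
d^4_{0,3}(1.4656) = +0.803699 -0.650913 = +0.152786
Phases: e^{-i·(0)·0.1533}=+1.000000+0.000000i, e^{-i·(3)·3.7911}=+0.368696+0.929550i ⇒ D=+0.056331+0.142022i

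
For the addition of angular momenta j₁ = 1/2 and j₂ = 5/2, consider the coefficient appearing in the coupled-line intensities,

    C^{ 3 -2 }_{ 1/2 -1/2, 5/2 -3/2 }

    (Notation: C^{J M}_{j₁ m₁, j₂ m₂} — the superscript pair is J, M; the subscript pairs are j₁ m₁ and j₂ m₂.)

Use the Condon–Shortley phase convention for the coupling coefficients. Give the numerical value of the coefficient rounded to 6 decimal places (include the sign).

j₁+j₂−J=0  J+j₁−j₂=1  J−j₁+j₂=5  j₁+j₂+J+1=7
(j₁±m₁, j₂±m₂, J±M) = (0,1,1,4,1,5)
P² = 480
sum k=0..0:
  [0] +1/24 = 1/24
S = 1/24
C² = P²·S² = 5/6 ; C = +0.912871

+√(5/6) = +0.912871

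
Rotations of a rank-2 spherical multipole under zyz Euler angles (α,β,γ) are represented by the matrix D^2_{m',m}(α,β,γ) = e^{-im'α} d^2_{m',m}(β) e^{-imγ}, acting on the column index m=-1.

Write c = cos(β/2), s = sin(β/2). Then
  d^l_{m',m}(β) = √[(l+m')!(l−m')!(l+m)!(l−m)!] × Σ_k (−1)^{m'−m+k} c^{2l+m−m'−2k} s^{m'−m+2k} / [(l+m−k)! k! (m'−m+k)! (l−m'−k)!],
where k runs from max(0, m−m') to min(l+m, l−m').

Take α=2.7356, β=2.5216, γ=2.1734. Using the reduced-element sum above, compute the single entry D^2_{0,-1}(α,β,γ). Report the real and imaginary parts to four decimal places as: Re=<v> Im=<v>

D^2_{0,-1}(2.7356,2.5216,2.1734) = e^{-i·0·2.7356}·d^2_{0,-1}(2.5216)·e^{-i·-1·2.1734}. Compute d first:
c=cos(2.521600/2)=0.305055, s=sin(2.521600/2)=0.952335; N=√[2·2·1·6]=4.898979
k: max(0,(-1)−(0))=0 … min(2+(-1),2−(0))=1
  k=0: (−1)^1·4.8990/(2)·0.3051^3·0.9523^1 = -0.066222
  k=1: (−1)^2·4.8990/(2)·0.3051^1·0.9523^3 = +0.645391
d^2_{0,-1}(2.5216) = -0.066222 +0.645391 = +0.579169
D = (+1.000000+0.000000i)·(+0.579169)·(-0.566789+0.823863i) = -0.328267+0.477156i

Re=-0.3283 Im=0.4772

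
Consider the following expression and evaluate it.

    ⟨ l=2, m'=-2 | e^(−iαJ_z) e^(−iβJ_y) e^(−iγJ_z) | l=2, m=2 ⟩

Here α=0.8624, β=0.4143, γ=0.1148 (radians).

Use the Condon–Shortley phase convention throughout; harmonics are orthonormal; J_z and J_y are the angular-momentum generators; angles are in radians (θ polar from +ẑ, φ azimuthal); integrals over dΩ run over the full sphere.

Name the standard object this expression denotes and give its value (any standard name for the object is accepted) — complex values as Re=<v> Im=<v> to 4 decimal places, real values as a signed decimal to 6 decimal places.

Wigner D-matrix element, Re=0.0001 Im=0.0018

This is a Wigner D-matrix element — the rotation-matrix element ⟨l m'| R(α,β,γ) |l m⟩ in the angular-momentum basis.
First d^2_{-2,2}(β=0.4143), then the phase factors e^{-i(-2)α} and e^{-i(2)γ}:
With c≡cos(β/2)=0.978621 and s≡sin(β/2)=0.205672, N=[1·24·24·1]^{1/2}=24.000000
The bounds max(0,m−m')=4 and min(l+m,l−m')=4 give 1 term
  k=4: (−1)^0·24.0000/(24)·0.9786^0·0.2057^4 = +0.001789
d^2_{-2,2}(0.4143) = +0.001789
Attach z-rotation phases: D = e^{-i(-2)(0.8624)}·(+0.001789)·e^{-i(2)(0.1148)} = +0.000135+0.001784i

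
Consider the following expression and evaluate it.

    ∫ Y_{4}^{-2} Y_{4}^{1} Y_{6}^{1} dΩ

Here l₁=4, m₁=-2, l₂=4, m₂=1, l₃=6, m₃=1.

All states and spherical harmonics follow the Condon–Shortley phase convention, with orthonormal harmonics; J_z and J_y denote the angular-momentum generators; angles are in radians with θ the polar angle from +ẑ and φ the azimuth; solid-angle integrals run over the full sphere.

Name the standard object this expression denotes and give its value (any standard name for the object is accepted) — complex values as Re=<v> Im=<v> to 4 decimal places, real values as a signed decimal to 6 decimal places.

This is a Gaunt coefficient — the integral of a triple product of spherical harmonics over the sphere.
Checks pass: Σm=0; 14 even; l₃=6∈[0,8].
(2·4+1)(2·4+1)(2·6+1) = 1053
Δ: 2! 6! 6! / 15! → 1/1261260
sum: t=0:+1/4608 t=1:−1/1296 t=2:+1/4608 = -7/20736
3j²(4 4 6; 0 0 0) = Δ·Π!·Σ² = 20/1287  (sign -1)
sum: t=0:+1/172800 t=1:−1/5760 t=2:+1/3456 = 7/57600
3j²(4 4 6; -2 1 1) = Δ·Π!·Σ² = 21/2860  (sign -1)
combine: 4πI² = 1053·20/1287·21/2860 = 189/1573
take √, sign +1: I = 0.09778261

Gaunt coefficient, +0.097783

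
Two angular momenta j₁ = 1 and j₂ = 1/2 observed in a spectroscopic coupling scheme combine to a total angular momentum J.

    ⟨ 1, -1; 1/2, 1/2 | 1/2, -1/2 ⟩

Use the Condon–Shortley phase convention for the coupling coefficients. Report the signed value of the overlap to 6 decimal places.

-0.816497

j₁+j₂−J=1  J+j₁−j₂=1  J−j₁+j₂=0  j₁+j₂+J+1=3
(j₁±m₁, j₂±m₂, J±M) = (0,2,1,0,0,1)
P² = 2/3
sum k=1..1:
  [1] −1/1 = -1
S = -1
C² = P²·S² = 2/3 ; C = -0.816497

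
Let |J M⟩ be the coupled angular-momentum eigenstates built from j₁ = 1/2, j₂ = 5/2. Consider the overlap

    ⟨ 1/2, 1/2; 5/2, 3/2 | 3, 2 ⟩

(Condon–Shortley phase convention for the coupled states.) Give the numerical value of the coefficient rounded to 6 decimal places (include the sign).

triangle: 0!*1!*5!/7! = 120/5040
(j±m)!: 1!*0!*4!*1!*5!*1! = 2880
prefactor² = (2J+1)*Δ*N² = 480
  k=0: +1/(0!*0!*0!*4!*1!*1!) = 1/24
Σ = 1/24  ⇒  CG² = 480*(1/24)² = 5/6
CG = +√(5/6) = +0.912871

+0.912871  (= +√(5/6))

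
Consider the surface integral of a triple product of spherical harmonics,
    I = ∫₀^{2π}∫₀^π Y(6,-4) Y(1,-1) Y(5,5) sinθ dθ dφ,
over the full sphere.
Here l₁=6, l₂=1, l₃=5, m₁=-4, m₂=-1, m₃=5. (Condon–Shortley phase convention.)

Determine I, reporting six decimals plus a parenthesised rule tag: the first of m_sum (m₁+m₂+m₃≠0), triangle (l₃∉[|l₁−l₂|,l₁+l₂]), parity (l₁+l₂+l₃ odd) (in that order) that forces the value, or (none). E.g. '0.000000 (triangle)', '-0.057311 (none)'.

0.040859 (none)

Rules hold: Σm=0, L=12 even, 5≤5≤7.
N = 13·3·11 = 429
Δ = 2!·10!·0!/13! = 1/858
Racah Σ t=1..1: t=1:−1/14400 = -1/14400
⇒ 3j(6 1 5; 0 0 0)² = 6/143, sgn +1
Racah Σ t=0..0: t=0:+1/7257600 = 1/7257600
⇒ 3j(6 1 5; -4 -1 5)² = 1/858, sgn +1
4πI² = N·(3j₀)²·(3jₘ)² = 3/143
I = +1·√(0.020979/4π) = 0.04085899
No selection rule forces the value: the integral is nonzero (none).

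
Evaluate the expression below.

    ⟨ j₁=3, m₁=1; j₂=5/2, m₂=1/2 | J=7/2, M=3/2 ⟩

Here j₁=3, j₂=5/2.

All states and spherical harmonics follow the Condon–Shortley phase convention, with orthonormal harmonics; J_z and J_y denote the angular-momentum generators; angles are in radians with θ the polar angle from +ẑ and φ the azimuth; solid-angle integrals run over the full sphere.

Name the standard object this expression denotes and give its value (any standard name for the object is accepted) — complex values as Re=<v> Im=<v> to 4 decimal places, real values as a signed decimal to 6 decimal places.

This is a Clebsch–Gordan (vector-coupling) coefficient.
triangle: 2!*4!*3!/10! = 288/3628800
(j±m)!: 4!*2!*3!*2!*5!*2! = 138240
prefactor² = (2J+1)*Δ*N² = 3072/35
  k=0: +1/(0!*2!*2!*3!*2!*0!) = 1/48
  k=1: −1/(1!*1!*1!*2!*3!*1!) = -1/12
  k=2: +1/(2!*0!*0!*1!*4!*2!) = 1/96
Σ = -5/96  ⇒  CG² = 3072/35*(-5/96)² = 5/21
CG = −√(5/21) = -0.487950

Clebsch–Gordan coefficient, −√(5/21) ≈ -0.487950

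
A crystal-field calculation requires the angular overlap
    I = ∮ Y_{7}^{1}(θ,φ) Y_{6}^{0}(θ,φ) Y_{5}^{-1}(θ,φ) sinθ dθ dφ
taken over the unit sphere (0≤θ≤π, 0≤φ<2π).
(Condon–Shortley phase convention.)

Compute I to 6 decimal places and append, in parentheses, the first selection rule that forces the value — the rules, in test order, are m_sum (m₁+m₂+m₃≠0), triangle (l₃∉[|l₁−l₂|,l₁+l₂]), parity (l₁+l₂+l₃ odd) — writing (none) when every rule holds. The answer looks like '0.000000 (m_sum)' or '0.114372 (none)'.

-0.063766 (none)

Rules hold: Σm=0, L=18 even, 1≤5≤13.
N = 15·13·11 = 2145
Δ = 8!·6!·4!/19! = 1/174594420
Racah Σ t=2..6: t=2:+1/4147200 t=3:−1/207360 t=4:+1/82944 t=5:−1/207360 t=6:+1/4147200 = 1/345600
⇒ 3j(7 6 5; 0 0 0)² = 420/46189, sgn -1
Racah Σ t=2..6: t=2:+1/1658880 t=3:−1/155520 t=4:+1/110592 t=5:−1/518400 t=6:+1/24883200 = 11/8294400
⇒ 3j(7 6 5; 1 0 -1)² = 11/4199, sgn +1
4πI² = N·(3j₀)²·(3jₘ)² = 69300/1356277
I = -1·√(0.0510958/4π) = -0.06376575
No selection rule forces the value: the integral is nonzero (none).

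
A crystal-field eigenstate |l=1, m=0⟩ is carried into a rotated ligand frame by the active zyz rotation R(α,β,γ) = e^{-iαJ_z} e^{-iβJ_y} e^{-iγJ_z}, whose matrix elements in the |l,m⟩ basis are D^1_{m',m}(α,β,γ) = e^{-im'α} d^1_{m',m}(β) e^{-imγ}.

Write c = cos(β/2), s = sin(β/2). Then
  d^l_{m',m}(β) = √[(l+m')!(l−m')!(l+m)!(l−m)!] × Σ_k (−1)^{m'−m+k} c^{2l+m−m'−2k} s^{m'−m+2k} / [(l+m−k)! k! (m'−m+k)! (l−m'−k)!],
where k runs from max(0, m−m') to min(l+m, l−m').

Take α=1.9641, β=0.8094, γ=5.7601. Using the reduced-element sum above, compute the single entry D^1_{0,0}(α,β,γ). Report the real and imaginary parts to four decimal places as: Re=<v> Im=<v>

Re=0.6899 Im=0.0000

D^1_{0,0}(1.9641,0.8094,5.7601) = e^{-i·0·1.9641}·d^1_{0,0}(0.8094)·e^{-i·0·5.7601}. Compute d first:
With c≡cos(β/2)=0.919221 and s≡sin(β/2)=0.393743, N=[1·1·1·1]^{1/2}=1.000000
The bounds max(0,m−m')=0 and min(l+m,l−m')=1 give 2 terms
  k=0: (−1)^0·1.0000/(1)·0.9192^2·0.3937^0 = +0.844966
  k=1: (−1)^1·1.0000/(1)·0.9192^0·0.3937^2 = -0.155034
d^1_{0,0}(0.8094) = +0.844966 -0.155034 = +0.689933
Phases: e^{-i·(0)·1.9641}=+1.000000+0.000000i, e^{-i·(0)·5.7601}=+1.000000+0.000000i ⇒ D=+0.689933+0.000000i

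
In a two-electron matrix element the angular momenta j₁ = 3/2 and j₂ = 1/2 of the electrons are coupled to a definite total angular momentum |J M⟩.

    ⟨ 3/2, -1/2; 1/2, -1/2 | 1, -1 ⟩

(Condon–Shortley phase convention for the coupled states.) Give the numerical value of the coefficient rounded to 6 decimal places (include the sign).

+0.500000  (= +√(1/4))

√[3·1!2!0!/4! · 1!2!0!1!0!2!] = √(1)
  +(−1)^0/∏(0,1,2,0,0,0)! = 1/2  (running 1/2)
⟨..|..⟩ = √(1)·(1/2) = +0.500000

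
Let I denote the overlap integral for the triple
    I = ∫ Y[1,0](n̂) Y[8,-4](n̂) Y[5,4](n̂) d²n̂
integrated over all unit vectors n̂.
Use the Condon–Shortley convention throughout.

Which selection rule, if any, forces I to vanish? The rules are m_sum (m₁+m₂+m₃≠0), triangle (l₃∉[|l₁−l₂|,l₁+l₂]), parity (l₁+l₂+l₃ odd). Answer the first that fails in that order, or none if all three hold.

triangle

m₁+m₂+m₃ = 0 − 4 + 4 = 0  ✓
triangle: need |l₁−l₂| ≤ l₃ ≤ l₁+l₂ = [7,9]; l₃=5 is outside  ✗
parity: l₁+l₂+l₃ = 14 is even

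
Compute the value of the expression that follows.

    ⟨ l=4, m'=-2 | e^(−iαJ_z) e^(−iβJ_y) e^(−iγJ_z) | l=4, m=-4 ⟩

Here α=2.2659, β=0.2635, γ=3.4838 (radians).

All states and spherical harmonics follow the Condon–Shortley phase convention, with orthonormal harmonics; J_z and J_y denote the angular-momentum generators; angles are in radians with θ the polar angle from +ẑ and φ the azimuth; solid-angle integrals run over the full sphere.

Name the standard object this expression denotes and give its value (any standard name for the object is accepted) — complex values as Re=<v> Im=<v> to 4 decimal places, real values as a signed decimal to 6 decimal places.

Wigner D-matrix element, Re=0.0804 Im=-0.0324

This is a Wigner D-matrix element — the rotation-matrix element ⟨l m'| R(α,β,γ) |l m⟩ in the angular-momentum basis.
First d^4_{-2,-4}(β=0.2635), then the phase factors e^{-i(-2)α} and e^{-i(-4)γ}:
With c≡cos(β/2)=0.991334 and s≡sin(β/2)=0.131369, N=[2·720·1·40320]^{1/2}=7619.763776
k∈{0} keeps every argument non-negative
  k=0: (−1)^2·7619.7638/(1440)·0.9913^6·0.1314^2 = +0.086673
d^4_{-2,-4}(0.2635) = +0.086673
Attach z-rotation phases: D = e^{-i(-2)(2.2659)}·(+0.086673)·e^{-i(-4)(3.4838)} = +0.080408-0.032354i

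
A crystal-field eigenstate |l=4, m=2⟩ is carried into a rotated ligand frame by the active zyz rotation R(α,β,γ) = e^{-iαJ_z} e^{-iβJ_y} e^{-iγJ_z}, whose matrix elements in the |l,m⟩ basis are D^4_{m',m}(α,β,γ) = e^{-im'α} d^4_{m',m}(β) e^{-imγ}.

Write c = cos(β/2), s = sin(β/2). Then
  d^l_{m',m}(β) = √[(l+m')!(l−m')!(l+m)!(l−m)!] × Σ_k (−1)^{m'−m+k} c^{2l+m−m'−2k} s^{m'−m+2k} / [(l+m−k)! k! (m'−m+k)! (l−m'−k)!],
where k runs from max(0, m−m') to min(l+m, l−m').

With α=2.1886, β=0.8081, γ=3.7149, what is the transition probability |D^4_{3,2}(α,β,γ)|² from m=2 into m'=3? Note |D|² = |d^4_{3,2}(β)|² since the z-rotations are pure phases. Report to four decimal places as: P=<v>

Split into d^4_{3,2}(β=0.8081) × two z-phases.
Half-angle: c=0.919476, s=0.393145. N=√(5040·1·720·2)=2693.993318
k: max(0,(2)−(3))=0 … min(4+(2),4−(3))=1
  k=0: (−1)^1·2693.9933/(720)·0.9195^7·0.3931^1 = -0.817337
  k=1: (−1)^2·2693.9933/(240)·0.9195^5·0.3931^3 = +0.448278
d^4_{3,2}(0.8081) = -0.817337 +0.448278 = -0.369058
|D^4_{3,2}|² = |d^4_{3,2}(β)|² = (-0.369058)² = 0.136204 (the z-rotation phases have unit modulus)

P=0.1362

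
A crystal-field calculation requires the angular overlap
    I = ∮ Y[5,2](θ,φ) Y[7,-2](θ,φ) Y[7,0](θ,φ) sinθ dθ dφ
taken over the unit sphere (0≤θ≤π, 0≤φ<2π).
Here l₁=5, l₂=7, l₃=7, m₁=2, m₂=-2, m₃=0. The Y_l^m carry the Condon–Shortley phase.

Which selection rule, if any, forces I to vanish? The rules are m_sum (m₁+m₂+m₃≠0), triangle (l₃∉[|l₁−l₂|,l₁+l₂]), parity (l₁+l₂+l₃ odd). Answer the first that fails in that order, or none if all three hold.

Σmᵢ = 0  ✓
l₃∈[|l₁−l₂|,l₁+l₂]=[2,12], have l₃=7  ✓
Σlᵢ = 19 ⇒ odd  ✗

parity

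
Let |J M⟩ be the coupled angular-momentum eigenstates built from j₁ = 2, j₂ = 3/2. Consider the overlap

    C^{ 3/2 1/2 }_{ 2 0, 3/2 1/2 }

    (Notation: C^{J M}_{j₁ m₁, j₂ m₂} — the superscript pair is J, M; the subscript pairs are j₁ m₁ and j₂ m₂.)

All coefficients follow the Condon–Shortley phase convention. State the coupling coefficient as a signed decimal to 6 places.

triangle: 2!×2!×1!/6! = 4/720
(j±m)!: 2!×2!×2!×1!×2!×1! = 16
prefactor² = (2J+1)×Δ×N² = 16/45
  k=1: −1/(1!×1!×1!×1!×1!×0!) = -1
  k=2: +1/(2!×0!×0!×0!×2!×1!) = 1/4
Σ = -3/4  ⇒  CG² = 16/45×(-3/4)² = 1/5
CG = −√(1/5) = -0.447214

-0.447214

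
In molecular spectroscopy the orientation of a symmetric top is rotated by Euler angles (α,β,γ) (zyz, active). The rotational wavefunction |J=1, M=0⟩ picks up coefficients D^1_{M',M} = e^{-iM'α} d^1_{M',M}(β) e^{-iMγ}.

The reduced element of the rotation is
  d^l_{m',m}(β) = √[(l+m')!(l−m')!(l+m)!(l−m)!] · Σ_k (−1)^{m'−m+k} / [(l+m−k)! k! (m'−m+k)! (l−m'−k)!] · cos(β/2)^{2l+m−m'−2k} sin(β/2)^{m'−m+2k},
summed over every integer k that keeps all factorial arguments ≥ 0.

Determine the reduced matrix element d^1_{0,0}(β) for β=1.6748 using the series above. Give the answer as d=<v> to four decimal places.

d^1_{0,0}(β=1.6748) via the finite sum:
Half-angle: c=0.669397, s=0.742905. N=√(1·1·1·1)=1.000000
The bounds max(0,m−m')=0 and min(l+m,l−m')=1 give 2 terms
  k=0: (−1)^0·1.0000/(1)·0.6694^2·0.7429^0 = +0.448092
  k=1: (−1)^1·1.0000/(1)·0.6694^0·0.7429^2 = -0.551908
d^1_{0,0}(1.6748) = +0.448092 -0.551908 = -0.103816

d=-0.1038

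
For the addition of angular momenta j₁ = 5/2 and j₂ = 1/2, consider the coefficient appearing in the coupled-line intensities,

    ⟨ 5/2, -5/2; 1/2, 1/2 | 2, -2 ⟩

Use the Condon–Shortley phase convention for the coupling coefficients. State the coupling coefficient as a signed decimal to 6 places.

−√(5/6) ≈ -0.912871

j₁+j₂−J=1  J+j₁−j₂=4  J−j₁+j₂=0  j₁+j₂+J+1=6
(j₁±m₁, j₂±m₂, J±M) = (0,5,1,0,0,4)
P² = 480
sum k=1..1:
  [1] −1/24 = -1/24
S = -1/24
C² = P²·S² = 5/6 ; C = -0.912871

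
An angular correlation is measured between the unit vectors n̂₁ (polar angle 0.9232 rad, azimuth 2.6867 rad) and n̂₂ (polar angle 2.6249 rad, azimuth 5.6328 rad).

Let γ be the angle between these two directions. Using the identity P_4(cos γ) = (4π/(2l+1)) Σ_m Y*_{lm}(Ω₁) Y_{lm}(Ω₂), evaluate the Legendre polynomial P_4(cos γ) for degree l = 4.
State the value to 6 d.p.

Expand P_4 via completeness: Σ_{m} conj(Y_{4,m}) at Ω₁ times Y_{4,m} at Ω₂ —
  m=-4: Y*=(-0.044082, -0.173527)  Y=(-0.022605, 0.013552)  product (0.003348, 0.003325)
  m=-3: Y*=(-0.078396, 0.374941)  Y=(0.048709, -0.121825)  product (0.041858, 0.027814)
  m=-2: Y*=(0.202153, -0.259929)  Y=(0.093462, 0.337670)  product (0.106664, 0.043968)
  m=-1: Y*=(0.092512, -0.045248)  Y=(-0.370606, -0.281961)  product (-0.047044, -0.009316)
  m=+0: Y*=(-0.347225, -0.000000)  Y=(0.034144, 0.000000)  product (-0.011856, -0.000000)
  m=+1: Y*=(-0.092512, -0.045248)  Y=(0.370606, -0.281961)  product (-0.047044, 0.009316)
  m=+2: Y*=(0.202153, 0.259929)  Y=(0.093462, -0.337670)  product (0.106664, -0.043968)
  m=+3: Y*=(0.078396, 0.374941)  Y=(-0.048709, -0.121825)  product (0.041858, -0.027814)
  m=+4: Y*=(-0.044082, 0.173527)  Y=(-0.022605, -0.013552)  product (0.003348, -0.003325)
Σ over m = (0.197798, -0.000000); ×(4π/9) → (0.276178, -0.000000). Real part: 0.276178

0.276178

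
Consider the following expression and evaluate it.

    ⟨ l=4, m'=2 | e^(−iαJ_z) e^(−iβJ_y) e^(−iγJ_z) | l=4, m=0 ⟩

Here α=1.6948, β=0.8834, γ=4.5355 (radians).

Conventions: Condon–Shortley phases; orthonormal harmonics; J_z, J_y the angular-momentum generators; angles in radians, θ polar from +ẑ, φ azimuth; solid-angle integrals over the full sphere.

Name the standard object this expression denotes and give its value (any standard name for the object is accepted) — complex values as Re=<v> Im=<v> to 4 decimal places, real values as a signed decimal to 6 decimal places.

Wigner D-matrix element, Re=-0.4162 Im=0.1054

This is a Wigner D-matrix element — the rotation-matrix element ⟨l m'| R(α,β,γ) |l m⟩ in the angular-momentum basis.
Split into d^4_{2,0}(β=0.8834) × two z-phases.
With c≡cos(β/2)=0.904026 and s≡sin(β/2)=0.427477, N=[720·2·24·24]^{1/2}=910.735966
Admissible k: 0..2 (factorial args all ≥0)
  k=0: (−1)^2·910.7360/(96)·0.9040^6·0.4275^2 = +0.946309
  k=1: (−1)^3·910.7360/(36)·0.9040^4·0.4275^4 = -0.564241
  k=2: (−1)^4·910.7360/(96)·0.9040^2·0.4275^6 = +0.047311
d^4_{2,0}(0.8834) = +0.946309 -0.564241 +0.047311 = +0.429378
Attach z-rotation phases: D = e^{-i(2)(1.6948)}·(+0.429378)·e^{-i(0)(4.5355)} = -0.416241+0.105401i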